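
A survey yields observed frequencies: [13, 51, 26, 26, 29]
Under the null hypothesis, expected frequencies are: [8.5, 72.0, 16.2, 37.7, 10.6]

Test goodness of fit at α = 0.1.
Chi-square goodness of fit test:
H₀: observed counts match expected distribution
H₁: observed counts differ from expected distribution
df = k - 1 = 4
χ² = Σ(O - E)²/E
   = (13 - 8.5)²/8.5 + (51 - 72.0)²/72.0 + (26 - 16.2)²/16.2 + (26 - 37.7)²/37.7 + (29 - 10.6)²/10.6
   = 2.382 + 6.125 + 5.928 + 3.631 + 31.940
   = 50.01
p-value < 0.0001

Since p-value < α = 0.1, we reject H₀.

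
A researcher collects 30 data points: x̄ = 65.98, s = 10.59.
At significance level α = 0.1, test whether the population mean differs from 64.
One-sample t-test:
H₀: μ = 64
H₁: μ ≠ 64
df = n - 1 = 29
t = (x̄ - μ₀) / (s/√n) = (65.98 - 64) / (10.59/√30) = 1.024
p-value = 0.3143

Since p-value > α = 0.1, we fail to reject H₀.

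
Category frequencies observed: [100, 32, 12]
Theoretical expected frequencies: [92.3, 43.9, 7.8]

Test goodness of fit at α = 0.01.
Chi-square goodness of fit test:
H₀: observed counts match expected distribution
H₁: observed counts differ from expected distribution
df = k - 1 = 2
χ² = Σ(O - E)²/E
   = (100 - 92.3)²/92.3 + (32 - 43.9)²/43.9 + (12 - 7.8)²/7.8
   = 0.642 + 3.226 + 2.262
   = 6.13
p-value = 0.0467

Since p-value > α = 0.01, we fail to reject H₀.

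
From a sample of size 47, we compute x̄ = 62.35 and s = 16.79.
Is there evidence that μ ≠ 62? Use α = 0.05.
One-sample t-test:
H₀: μ = 62
H₁: μ ≠ 62
df = n - 1 = 46
t = (x̄ - μ₀) / (s/√n) = (62.35 - 62) / (16.79/√47) = 0.143
p-value = 0.8870

Since p-value > α = 0.05, we fail to reject H₀.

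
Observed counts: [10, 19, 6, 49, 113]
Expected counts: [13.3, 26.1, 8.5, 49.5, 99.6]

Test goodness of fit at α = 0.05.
Chi-square goodness of fit test:
H₀: observed counts match expected distribution
H₁: observed counts differ from expected distribution
df = k - 1 = 4
χ² = Σ(O - E)²/E
   = (10 - 13.3)²/13.3 + (19 - 26.1)²/26.1 + (6 - 8.5)²/8.5 + (49 - 49.5)²/49.5 + (113 - 99.6)²/99.6
   = 0.819 + 1.931 + 0.735 + 0.005 + 1.803
   = 5.29
p-value = 0.2585

Since p-value > α = 0.05, we fail to reject H₀.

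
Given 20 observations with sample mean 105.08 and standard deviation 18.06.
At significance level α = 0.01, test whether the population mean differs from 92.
One-sample t-test:
H₀: μ = 92
H₁: μ ≠ 92
df = n - 1 = 19
t = (x̄ - μ₀) / (s/√n) = (105.08 - 92) / (18.06/√20) = 3.239
p-value = 0.0043

Since p-value < α = 0.01, we reject H₀.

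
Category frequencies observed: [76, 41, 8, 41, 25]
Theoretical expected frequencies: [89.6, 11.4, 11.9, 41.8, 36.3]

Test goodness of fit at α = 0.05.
Chi-square goodness of fit test:
H₀: observed counts match expected distribution
H₁: observed counts differ from expected distribution
df = k - 1 = 4
χ² = Σ(O - E)²/E
   = (76 - 89.6)²/89.6 + (41 - 11.4)²/11.4 + (8 - 11.9)²/11.9 + (41 - 41.8)²/41.8 + (25 - 36.3)²/36.3
   = 2.064 + 76.856 + 1.278 + 0.015 + 3.518
   = 83.73
p-value < 0.0001

Since p-value < α = 0.05, we reject H₀.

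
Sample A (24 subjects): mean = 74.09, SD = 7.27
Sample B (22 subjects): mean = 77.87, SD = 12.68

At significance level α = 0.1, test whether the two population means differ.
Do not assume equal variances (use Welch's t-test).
Welch's two-sample t-test:
H₀: μ₁ = μ₂
H₁: μ₁ ≠ μ₂
s₁²/n₁ = 7.27²/24 = 2.2022,  s₂²/n₂ = 12.68²/22 = 7.3083
SE = √(s₁²/n₁ + s₂²/n₂) = √(2.2022 + 7.3083) = 3.0839
df (Welch-Satterthwaite) = (s₁²/n₁ + s₂²/n₂)² / [(s₁²/n₁)²/(n₁-1) + (s₂²/n₂)²/(n₂-1)] ≈ 32.84
t = (x̄₁ - x̄₂) / SE = (74.09 - 77.87) / 3.0839 = -3.78 / 3.0839 = -1.226
p-value = 0.2290

Since p-value > α = 0.1, we fail to reject H₀.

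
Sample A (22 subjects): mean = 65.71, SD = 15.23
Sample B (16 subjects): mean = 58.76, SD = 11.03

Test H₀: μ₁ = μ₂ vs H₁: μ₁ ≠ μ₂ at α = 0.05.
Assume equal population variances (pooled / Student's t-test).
Student's two-sample t-test (equal variances):
H₀: μ₁ = μ₂
H₁: μ₁ ≠ μ₂
df = n₁ + n₂ - 2 = 36
Pooled variance s_p² = [(n₁-1)s₁² + (n₂-1)s₂²] / (n₁ + n₂ - 2) = [(21)(15.23²) + (15)(11.03²)] / 36 = 185.9979
SE = √(s_p²(1/n₁ + 1/n₂)) = √(185.9979 × (1/22 + 1/16)) = 4.4810
t = (x̄₁ - x̄₂) / SE = (65.71 - 58.76) / 4.4810 = 6.95 / 4.4810 = 1.551
p-value = 0.1297

Since p-value > α = 0.05, we fail to reject H₀.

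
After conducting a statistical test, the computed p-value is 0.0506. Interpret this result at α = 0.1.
Since p = 0.0506 < α = 0.1, reject H₀.
There is sufficient evidence to reject the null hypothesis; the result is statistically significant at the 0.1 level.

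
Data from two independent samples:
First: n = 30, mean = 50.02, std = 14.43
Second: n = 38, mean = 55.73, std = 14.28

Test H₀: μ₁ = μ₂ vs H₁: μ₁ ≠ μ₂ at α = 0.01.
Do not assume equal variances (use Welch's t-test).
Welch's two-sample t-test:
H₀: μ₁ = μ₂
H₁: μ₁ ≠ μ₂
s₁²/n₁ = 14.43²/30 = 6.9408,  s₂²/n₂ = 14.28²/38 = 5.3663
SE = √(s₁²/n₁ + s₂²/n₂) = √(6.9408 + 5.3663) = 3.5081
df (Welch-Satterthwaite) = (s₁²/n₁ + s₂²/n₂)² / [(s₁²/n₁)²/(n₁-1) + (s₂²/n₂)²/(n₂-1)] ≈ 62.09
t = (x̄₁ - x̄₂) / SE = (50.02 - 55.73) / 3.5081 = -5.71 / 3.5081 = -1.628
p-value = 0.1087

Since p-value > α = 0.01, we fail to reject H₀.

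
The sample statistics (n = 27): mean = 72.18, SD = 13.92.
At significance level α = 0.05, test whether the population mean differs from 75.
One-sample t-test:
H₀: μ = 75
H₁: μ ≠ 75
df = n - 1 = 26
t = (x̄ - μ₀) / (s/√n) = (72.18 - 75) / (13.92/√27) = -1.053
p-value = 0.3022

Since p-value > α = 0.05, we fail to reject H₀.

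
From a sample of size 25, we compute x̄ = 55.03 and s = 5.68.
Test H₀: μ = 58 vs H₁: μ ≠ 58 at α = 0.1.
One-sample t-test:
H₀: μ = 58
H₁: μ ≠ 58
df = n - 1 = 24
t = (x̄ - μ₀) / (s/√n) = (55.03 - 58) / (5.68/√25) = -2.614
p-value = 0.0152

Since p-value < α = 0.1, we reject H₀.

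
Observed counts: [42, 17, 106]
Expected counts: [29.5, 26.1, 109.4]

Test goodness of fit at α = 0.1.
Chi-square goodness of fit test:
H₀: observed counts match expected distribution
H₁: observed counts differ from expected distribution
df = k - 1 = 2
χ² = Σ(O - E)²/E
   = (42 - 29.5)²/29.5 + (17 - 26.1)²/26.1 + (106 - 109.4)²/109.4
   = 5.297 + 3.173 + 0.106
   = 8.58
p-value = 0.0137

Since p-value < α = 0.1, we reject H₀.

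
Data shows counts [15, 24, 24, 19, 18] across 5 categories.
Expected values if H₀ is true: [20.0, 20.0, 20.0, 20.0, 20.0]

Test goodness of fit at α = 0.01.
Chi-square goodness of fit test:
H₀: observed counts match expected distribution
H₁: observed counts differ from expected distribution
df = k - 1 = 4
χ² = Σ(O - E)²/E
   = (15 - 20.0)²/20.0 + (24 - 20.0)²/20.0 + (24 - 20.0)²/20.0 + (19 - 20.0)²/20.0 + (18 - 20.0)²/20.0
   = 1.250 + 0.800 + 0.800 + 0.050 + 0.200
   = 3.10
p-value = 0.5412

Since p-value > α = 0.01, we fail to reject H₀.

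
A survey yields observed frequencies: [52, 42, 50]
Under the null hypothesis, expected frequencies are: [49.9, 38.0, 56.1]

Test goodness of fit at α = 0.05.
Chi-square goodness of fit test:
H₀: observed counts match expected distribution
H₁: observed counts differ from expected distribution
df = k - 1 = 2
χ² = Σ(O - E)²/E
   = (52 - 49.9)²/49.9 + (42 - 38.0)²/38.0 + (50 - 56.1)²/56.1
   = 0.088 + 0.421 + 0.663
   = 1.17
p-value = 0.5564

Since p-value > α = 0.05, we fail to reject H₀.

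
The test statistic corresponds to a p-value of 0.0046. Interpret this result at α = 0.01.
Since p = 0.0046 < α = 0.01, reject H₀.
There is sufficient evidence to reject the null hypothesis; the result is statistically significant at the 0.01 level.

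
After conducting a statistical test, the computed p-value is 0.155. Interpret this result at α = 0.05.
Since p = 0.155 > α = 0.05, fail to reject H₀.
There is insufficient evidence to reject the null hypothesis; the result is not statistically significant at the 0.05 level.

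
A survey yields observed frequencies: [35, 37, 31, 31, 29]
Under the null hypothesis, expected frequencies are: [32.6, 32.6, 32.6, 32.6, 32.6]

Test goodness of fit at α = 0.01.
Chi-square goodness of fit test:
H₀: observed counts match expected distribution
H₁: observed counts differ from expected distribution
df = k - 1 = 4
χ² = Σ(O - E)²/E
   = (35 - 32.6)²/32.6 + (37 - 32.6)²/32.6 + (31 - 32.6)²/32.6 + (31 - 32.6)²/32.6 + (29 - 32.6)²/32.6
   = 0.177 + 0.594 + 0.079 + 0.079 + 0.398
   = 1.33
p-value = 0.8571

Since p-value > α = 0.01, we fail to reject H₀.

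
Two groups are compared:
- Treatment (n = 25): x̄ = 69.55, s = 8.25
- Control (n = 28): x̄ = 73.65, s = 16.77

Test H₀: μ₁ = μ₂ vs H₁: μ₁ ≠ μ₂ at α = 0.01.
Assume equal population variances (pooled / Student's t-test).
Student's two-sample t-test (equal variances):
H₀: μ₁ = μ₂
H₁: μ₁ ≠ μ₂
df = n₁ + n₂ - 2 = 51
Pooled variance s_p² = [(n₁-1)s₁² + (n₂-1)s₂²] / (n₁ + n₂ - 2) = [(24)(8.25²) + (27)(16.77²)] / 51 = 180.9174
SE = √(s_p²(1/n₁ + 1/n₂)) = √(180.9174 × (1/25 + 1/28)) = 3.7011
t = (x̄₁ - x̄₂) / SE = (69.55 - 73.65) / 3.7011 = -4.10 / 3.7011 = -1.108
p-value = 0.2732

Since p-value > α = 0.01, we fail to reject H₀.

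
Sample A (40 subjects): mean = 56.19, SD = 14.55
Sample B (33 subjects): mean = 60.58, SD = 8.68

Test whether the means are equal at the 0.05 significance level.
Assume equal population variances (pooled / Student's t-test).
Student's two-sample t-test (equal variances):
H₀: μ₁ = μ₂
H₁: μ₁ ≠ μ₂
df = n₁ + n₂ - 2 = 71
Pooled variance s_p² = [(n₁-1)s₁² + (n₂-1)s₂²] / (n₁ + n₂ - 2) = [(39)(14.55²) + (32)(8.68²)] / 71 = 150.2444
SE = √(s_p²(1/n₁ + 1/n₂)) = √(150.2444 × (1/40 + 1/33)) = 2.8825
t = (x̄₁ - x̄₂) / SE = (56.19 - 60.58) / 2.8825 = -4.39 / 2.8825 = -1.523
p-value = 0.1322

Since p-value > α = 0.05, we fail to reject H₀.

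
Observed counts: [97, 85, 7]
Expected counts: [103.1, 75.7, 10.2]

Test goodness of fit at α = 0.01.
Chi-square goodness of fit test:
H₀: observed counts match expected distribution
H₁: observed counts differ from expected distribution
df = k - 1 = 2
χ² = Σ(O - E)²/E
   = (97 - 103.1)²/103.1 + (85 - 75.7)²/75.7 + (7 - 10.2)²/10.2
   = 0.361 + 1.143 + 1.004
   = 2.51
p-value = 0.2855

Since p-value > α = 0.01, we fail to reject H₀.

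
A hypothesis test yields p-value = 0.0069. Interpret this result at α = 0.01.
Since p = 0.0069 < α = 0.01, reject H₀.
There is sufficient evidence to reject the null hypothesis; the result is statistically significant at the 0.01 level.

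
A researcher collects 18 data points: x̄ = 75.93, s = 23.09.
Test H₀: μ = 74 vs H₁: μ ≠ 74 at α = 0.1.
One-sample t-test:
H₀: μ = 74
H₁: μ ≠ 74
df = n - 1 = 17
t = (x̄ - μ₀) / (s/√n) = (75.93 - 74) / (23.09/√18) = 0.355
p-value = 0.7272

Since p-value > α = 0.1, we fail to reject H₀.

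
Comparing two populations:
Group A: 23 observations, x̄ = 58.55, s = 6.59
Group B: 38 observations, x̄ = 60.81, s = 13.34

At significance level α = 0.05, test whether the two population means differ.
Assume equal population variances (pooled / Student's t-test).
Student's two-sample t-test (equal variances):
H₀: μ₁ = μ₂
H₁: μ₁ ≠ μ₂
df = n₁ + n₂ - 2 = 59
Pooled variance s_p² = [(n₁-1)s₁² + (n₂-1)s₂²] / (n₁ + n₂ - 2) = [(22)(6.59²) + (37)(13.34²)] / 59 = 127.7928
SE = √(s_p²(1/n₁ + 1/n₂)) = √(127.7928 × (1/23 + 1/38)) = 2.9865
t = (x̄₁ - x̄₂) / SE = (58.55 - 60.81) / 2.9865 = -2.26 / 2.9865 = -0.757
p-value = 0.4522

Since p-value > α = 0.05, we fail to reject H₀.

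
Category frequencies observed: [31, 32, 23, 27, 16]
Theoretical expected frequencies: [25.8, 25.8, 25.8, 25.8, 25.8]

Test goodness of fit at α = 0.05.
Chi-square goodness of fit test:
H₀: observed counts match expected distribution
H₁: observed counts differ from expected distribution
df = k - 1 = 4
χ² = Σ(O - E)²/E
   = (31 - 25.8)²/25.8 + (32 - 25.8)²/25.8 + (23 - 25.8)²/25.8 + (27 - 25.8)²/25.8 + (16 - 25.8)²/25.8
   = 1.048 + 1.490 + 0.304 + 0.056 + 3.722
   = 6.62
p-value = 0.1574

Since p-value > α = 0.05, we fail to reject H₀.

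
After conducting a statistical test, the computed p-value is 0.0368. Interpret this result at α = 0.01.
Since p = 0.0368 > α = 0.01, fail to reject H₀.
There is insufficient evidence to reject the null hypothesis; the result is not statistically significant at the 0.01 level.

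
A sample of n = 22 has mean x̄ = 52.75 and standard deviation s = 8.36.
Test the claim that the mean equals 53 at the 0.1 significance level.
One-sample t-test:
H₀: μ = 53
H₁: μ ≠ 53
df = n - 1 = 21
t = (x̄ - μ₀) / (s/√n) = (52.75 - 53) / (8.36/√22) = -0.140
p-value = 0.8898

Since p-value > α = 0.1, we fail to reject H₀.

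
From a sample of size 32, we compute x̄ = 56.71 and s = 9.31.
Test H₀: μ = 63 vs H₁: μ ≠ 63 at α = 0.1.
One-sample t-test:
H₀: μ = 63
H₁: μ ≠ 63
df = n - 1 = 31
t = (x̄ - μ₀) / (s/√n) = (56.71 - 63) / (9.31/√32) = -3.822
p-value = 0.0006

Since p-value < α = 0.1, we reject H₀.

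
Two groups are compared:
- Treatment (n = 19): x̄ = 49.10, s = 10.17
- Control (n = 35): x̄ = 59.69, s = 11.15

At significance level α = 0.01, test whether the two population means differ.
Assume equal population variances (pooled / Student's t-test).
Student's two-sample t-test (equal variances):
H₀: μ₁ = μ₂
H₁: μ₁ ≠ μ₂
df = n₁ + n₂ - 2 = 52
Pooled variance s_p² = [(n₁-1)s₁² + (n₂-1)s₂²] / (n₁ + n₂ - 2) = [(18)(10.17²) + (34)(11.15²)] / 52 = 117.0901
SE = √(s_p²(1/n₁ + 1/n₂)) = √(117.0901 × (1/19 + 1/35)) = 3.0835
t = (x̄₁ - x̄₂) / SE = (49.10 - 59.69) / 3.0835 = -10.59 / 3.0835 = -3.434
p-value = 0.0012

Since p-value < α = 0.01, we reject H₀.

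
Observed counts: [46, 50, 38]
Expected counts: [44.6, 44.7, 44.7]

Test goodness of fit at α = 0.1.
Chi-square goodness of fit test:
H₀: observed counts match expected distribution
H₁: observed counts differ from expected distribution
df = k - 1 = 2
χ² = Σ(O - E)²/E
   = (46 - 44.6)²/44.6 + (50 - 44.7)²/44.7 + (38 - 44.7)²/44.7
   = 0.044 + 0.628 + 1.004
   = 1.68
p-value = 0.4324

Since p-value > α = 0.1, we fail to reject H₀.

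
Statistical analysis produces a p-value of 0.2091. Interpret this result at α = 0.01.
Since p = 0.2091 > α = 0.01, fail to reject H₀.
There is insufficient evidence to reject the null hypothesis; the result is not statistically significant at the 0.01 level.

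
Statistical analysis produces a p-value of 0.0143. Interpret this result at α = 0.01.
Since p = 0.0143 > α = 0.01, fail to reject H₀.
There is insufficient evidence to reject the null hypothesis; the result is not statistically significant at the 0.01 level.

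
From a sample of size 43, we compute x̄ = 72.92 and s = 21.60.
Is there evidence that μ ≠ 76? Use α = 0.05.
One-sample t-test:
H₀: μ = 76
H₁: μ ≠ 76
df = n - 1 = 42
t = (x̄ - μ₀) / (s/√n) = (72.92 - 76) / (21.60/√43) = -0.935
p-value = 0.3551

Since p-value > α = 0.05, we fail to reject H₀.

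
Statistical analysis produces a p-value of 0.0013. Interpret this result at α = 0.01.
Since p = 0.0013 < α = 0.01, reject H₀.
There is sufficient evidence to reject the null hypothesis; the result is statistically significant at the 0.01 level.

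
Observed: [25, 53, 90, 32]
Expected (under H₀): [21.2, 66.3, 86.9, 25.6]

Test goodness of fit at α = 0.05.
Chi-square goodness of fit test:
H₀: observed counts match expected distribution
H₁: observed counts differ from expected distribution
df = k - 1 = 3
χ² = Σ(O - E)²/E
   = (25 - 21.2)²/21.2 + (53 - 66.3)²/66.3 + (90 - 86.9)²/86.9 + (32 - 25.6)²/25.6
   = 0.681 + 2.668 + 0.111 + 1.600
   = 5.06
p-value = 0.1675

Since p-value > α = 0.05, we fail to reject H₀.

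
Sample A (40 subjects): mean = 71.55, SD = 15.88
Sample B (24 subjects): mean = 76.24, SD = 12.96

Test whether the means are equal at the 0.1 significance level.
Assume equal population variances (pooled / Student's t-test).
Student's two-sample t-test (equal variances):
H₀: μ₁ = μ₂
H₁: μ₁ ≠ μ₂
df = n₁ + n₂ - 2 = 62
Pooled variance s_p² = [(n₁-1)s₁² + (n₂-1)s₂²] / (n₁ + n₂ - 2) = [(39)(15.88²) + (23)(12.96²)] / 62 = 220.9342
SE = √(s_p²(1/n₁ + 1/n₂)) = √(220.9342 × (1/40 + 1/24)) = 3.8378
t = (x̄₁ - x̄₂) / SE = (71.55 - 76.24) / 3.8378 = -4.69 / 3.8378 = -1.222
p-value = 0.2263

Since p-value > α = 0.1, we fail to reject H₀.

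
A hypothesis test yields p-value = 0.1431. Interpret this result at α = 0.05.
Since p = 0.1431 > α = 0.05, fail to reject H₀.
There is insufficient evidence to reject the null hypothesis; the result is not statistically significant at the 0.05 level.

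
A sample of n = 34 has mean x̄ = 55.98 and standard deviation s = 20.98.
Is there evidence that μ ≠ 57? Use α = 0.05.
One-sample t-test:
H₀: μ = 57
H₁: μ ≠ 57
df = n - 1 = 33
t = (x̄ - μ₀) / (s/√n) = (55.98 - 57) / (20.98/√34) = -0.283
p-value = 0.7786

Since p-value > α = 0.05, we fail to reject H₀.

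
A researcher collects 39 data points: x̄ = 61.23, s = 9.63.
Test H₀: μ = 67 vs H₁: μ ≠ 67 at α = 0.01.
One-sample t-test:
H₀: μ = 67
H₁: μ ≠ 67
df = n - 1 = 38
t = (x̄ - μ₀) / (s/√n) = (61.23 - 67) / (9.63/√39) = -3.742
p-value = 0.0006

Since p-value < α = 0.01, we reject H₀.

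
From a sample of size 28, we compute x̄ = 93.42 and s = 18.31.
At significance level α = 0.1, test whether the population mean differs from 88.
One-sample t-test:
H₀: μ = 88
H₁: μ ≠ 88
df = n - 1 = 27
t = (x̄ - μ₀) / (s/√n) = (93.42 - 88) / (18.31/√28) = 1.566
p-value = 0.1289

Since p-value > α = 0.1, we fail to reject H₀.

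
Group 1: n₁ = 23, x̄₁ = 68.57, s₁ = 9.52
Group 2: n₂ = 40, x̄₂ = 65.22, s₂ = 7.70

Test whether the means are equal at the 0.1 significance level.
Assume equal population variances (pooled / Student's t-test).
Student's two-sample t-test (equal variances):
H₀: μ₁ = μ₂
H₁: μ₁ ≠ μ₂
df = n₁ + n₂ - 2 = 61
Pooled variance s_p² = [(n₁-1)s₁² + (n₂-1)s₂²] / (n₁ + n₂ - 2) = [(22)(9.52²) + (39)(7.70²)] / 61 = 70.5931
SE = √(s_p²(1/n₁ + 1/n₂)) = √(70.5931 × (1/23 + 1/40)) = 2.1987
t = (x̄₁ - x̄₂) / SE = (68.57 - 65.22) / 2.1987 = 3.35 / 2.1987 = 1.524
p-value = 0.1328

Since p-value > α = 0.1, we fail to reject H₀.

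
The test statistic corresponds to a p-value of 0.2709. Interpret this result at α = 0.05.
Since p = 0.2709 > α = 0.05, fail to reject H₀.
There is insufficient evidence to reject the null hypothesis; the result is not statistically significant at the 0.05 level.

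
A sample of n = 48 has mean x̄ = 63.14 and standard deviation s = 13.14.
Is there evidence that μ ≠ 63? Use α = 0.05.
One-sample t-test:
H₀: μ = 63
H₁: μ ≠ 63
df = n - 1 = 47
t = (x̄ - μ₀) / (s/√n) = (63.14 - 63) / (13.14/√48) = 0.074
p-value = 0.9415

Since p-value > α = 0.05, we fail to reject H₀.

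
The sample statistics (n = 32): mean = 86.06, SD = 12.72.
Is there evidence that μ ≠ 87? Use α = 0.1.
One-sample t-test:
H₀: μ = 87
H₁: μ ≠ 87
df = n - 1 = 31
t = (x̄ - μ₀) / (s/√n) = (86.06 - 87) / (12.72/√32) = -0.418
p-value = 0.6788

Since p-value > α = 0.1, we fail to reject H₀.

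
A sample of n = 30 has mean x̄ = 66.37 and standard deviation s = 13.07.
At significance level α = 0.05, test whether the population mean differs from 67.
One-sample t-test:
H₀: μ = 67
H₁: μ ≠ 67
df = n - 1 = 29
t = (x̄ - μ₀) / (s/√n) = (66.37 - 67) / (13.07/√30) = -0.264
p-value = 0.7936

Since p-value > α = 0.05, we fail to reject H₀.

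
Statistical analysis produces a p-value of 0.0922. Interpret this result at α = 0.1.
Since p = 0.0922 < α = 0.1, reject H₀.
There is sufficient evidence to reject the null hypothesis; the result is statistically significant at the 0.1 level.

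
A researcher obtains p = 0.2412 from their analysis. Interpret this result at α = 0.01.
Since p = 0.2412 > α = 0.01, fail to reject H₀.
There is insufficient evidence to reject the null hypothesis; the result is not statistically significant at the 0.01 level.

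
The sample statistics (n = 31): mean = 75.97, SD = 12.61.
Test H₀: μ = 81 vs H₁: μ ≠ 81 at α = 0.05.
One-sample t-test:
H₀: μ = 81
H₁: μ ≠ 81
df = n - 1 = 30
t = (x̄ - μ₀) / (s/√n) = (75.97 - 81) / (12.61/√31) = -2.221
p-value = 0.0341

Since p-value < α = 0.05, we reject H₀.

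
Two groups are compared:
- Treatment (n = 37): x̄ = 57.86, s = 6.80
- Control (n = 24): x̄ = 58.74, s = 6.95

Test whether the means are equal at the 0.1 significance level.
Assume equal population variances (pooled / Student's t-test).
Student's two-sample t-test (equal variances):
H₀: μ₁ = μ₂
H₁: μ₁ ≠ μ₂
df = n₁ + n₂ - 2 = 59
Pooled variance s_p² = [(n₁-1)s₁² + (n₂-1)s₂²] / (n₁ + n₂ - 2) = [(36)(6.80²) + (23)(6.95²)] / 59 = 47.0440
SE = √(s_p²(1/n₁ + 1/n₂)) = √(47.0440 × (1/37 + 1/24)) = 1.7977
t = (x̄₁ - x̄₂) / SE = (57.86 - 58.74) / 1.7977 = -0.88 / 1.7977 = -0.490
p-value = 0.6263

Since p-value > α = 0.1, we fail to reject H₀.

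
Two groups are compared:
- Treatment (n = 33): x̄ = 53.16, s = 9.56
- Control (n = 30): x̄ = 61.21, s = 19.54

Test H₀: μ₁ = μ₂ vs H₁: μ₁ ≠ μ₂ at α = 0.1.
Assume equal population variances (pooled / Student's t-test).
Student's two-sample t-test (equal variances):
H₀: μ₁ = μ₂
H₁: μ₁ ≠ μ₂
df = n₁ + n₂ - 2 = 61
Pooled variance s_p² = [(n₁-1)s₁² + (n₂-1)s₂²] / (n₁ + n₂ - 2) = [(32)(9.56²) + (29)(19.54²)] / 61 = 229.4612
SE = √(s_p²(1/n₁ + 1/n₂)) = √(229.4612 × (1/33 + 1/30)) = 3.8213
t = (x̄₁ - x̄₂) / SE = (53.16 - 61.21) / 3.8213 = -8.05 / 3.8213 = -2.107
p-value = 0.0393

Since p-value < α = 0.1, we reject H₀.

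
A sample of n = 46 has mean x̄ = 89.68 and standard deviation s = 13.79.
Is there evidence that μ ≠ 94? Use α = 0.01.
One-sample t-test:
H₀: μ = 94
H₁: μ ≠ 94
df = n - 1 = 45
t = (x̄ - μ₀) / (s/√n) = (89.68 - 94) / (13.79/√46) = -2.125
p-value = 0.0391

Since p-value > α = 0.01, we fail to reject H₀.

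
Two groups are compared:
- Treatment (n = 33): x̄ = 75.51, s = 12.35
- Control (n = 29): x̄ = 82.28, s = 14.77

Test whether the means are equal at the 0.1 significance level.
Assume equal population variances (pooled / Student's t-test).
Student's two-sample t-test (equal variances):
H₀: μ₁ = μ₂
H₁: μ₁ ≠ μ₂
df = n₁ + n₂ - 2 = 60
Pooled variance s_p² = [(n₁-1)s₁² + (n₂-1)s₂²] / (n₁ + n₂ - 2) = [(32)(12.35²) + (28)(14.77²)] / 60 = 183.1500
SE = √(s_p²(1/n₁ + 1/n₂)) = √(183.1500 × (1/33 + 1/29)) = 3.4446
t = (x̄₁ - x̄₂) / SE = (75.51 - 82.28) / 3.4446 = -6.77 / 3.4446 = -1.965
p-value = 0.0540

Since p-value < α = 0.1, we reject H₀.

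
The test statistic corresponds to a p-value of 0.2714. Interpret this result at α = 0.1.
Since p = 0.2714 > α = 0.1, fail to reject H₀.
There is insufficient evidence to reject the null hypothesis; the result is not statistically significant at the 0.1 level.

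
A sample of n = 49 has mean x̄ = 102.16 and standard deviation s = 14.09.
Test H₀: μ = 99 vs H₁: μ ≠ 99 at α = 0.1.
One-sample t-test:
H₀: μ = 99
H₁: μ ≠ 99
df = n - 1 = 48
t = (x̄ - μ₀) / (s/√n) = (102.16 - 99) / (14.09/√49) = 1.570
p-value = 0.1230

Since p-value > α = 0.1, we fail to reject H₀.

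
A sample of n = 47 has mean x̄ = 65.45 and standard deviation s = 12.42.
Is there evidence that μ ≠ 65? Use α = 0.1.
One-sample t-test:
H₀: μ = 65
H₁: μ ≠ 65
df = n - 1 = 46
t = (x̄ - μ₀) / (s/√n) = (65.45 - 65) / (12.42/√47) = 0.248
p-value = 0.8049

Since p-value > α = 0.1, we fail to reject H₀.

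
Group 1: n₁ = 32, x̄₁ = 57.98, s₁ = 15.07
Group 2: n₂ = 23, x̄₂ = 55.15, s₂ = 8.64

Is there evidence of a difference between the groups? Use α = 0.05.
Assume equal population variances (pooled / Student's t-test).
Student's two-sample t-test (equal variances):
H₀: μ₁ = μ₂
H₁: μ₁ ≠ μ₂
df = n₁ + n₂ - 2 = 53
Pooled variance s_p² = [(n₁-1)s₁² + (n₂-1)s₂²] / (n₁ + n₂ - 2) = [(31)(15.07²) + (22)(8.64²)] / 53 = 163.8216
SE = √(s_p²(1/n₁ + 1/n₂)) = √(163.8216 × (1/32 + 1/23)) = 3.4989
t = (x̄₁ - x̄₂) / SE = (57.98 - 55.15) / 3.4989 = 2.83 / 3.4989 = 0.809
p-value = 0.4222

Since p-value > α = 0.05, we fail to reject H₀.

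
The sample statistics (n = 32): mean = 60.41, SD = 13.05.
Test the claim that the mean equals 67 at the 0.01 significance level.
One-sample t-test:
H₀: μ = 67
H₁: μ ≠ 67
df = n - 1 = 31
t = (x̄ - μ₀) / (s/√n) = (60.41 - 67) / (13.05/√32) = -2.857
p-value = 0.0076

Since p-value < α = 0.01, we reject H₀.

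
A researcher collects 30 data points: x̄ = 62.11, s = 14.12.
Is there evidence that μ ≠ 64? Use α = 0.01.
One-sample t-test:
H₀: μ = 64
H₁: μ ≠ 64
df = n - 1 = 29
t = (x̄ - μ₀) / (s/√n) = (62.11 - 64) / (14.12/√30) = -0.733
p-value = 0.4694

Since p-value > α = 0.01, we fail to reject H₀.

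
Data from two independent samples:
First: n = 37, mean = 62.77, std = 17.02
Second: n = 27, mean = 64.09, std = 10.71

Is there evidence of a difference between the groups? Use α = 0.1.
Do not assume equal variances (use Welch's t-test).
Welch's two-sample t-test:
H₀: μ₁ = μ₂
H₁: μ₁ ≠ μ₂
s₁²/n₁ = 17.02²/37 = 7.8292,  s₂²/n₂ = 10.71²/27 = 4.2483
SE = √(s₁²/n₁ + s₂²/n₂) = √(7.8292 + 4.2483) = 3.4753
df (Welch-Satterthwaite) = (s₁²/n₁ + s₂²/n₂)² / [(s₁²/n₁)²/(n₁-1) + (s₂²/n₂)²/(n₂-1)] ≈ 60.86
t = (x̄₁ - x̄₂) / SE = (62.77 - 64.09) / 3.4753 = -1.32 / 3.4753 = -0.380
p-value = 0.7054

Since p-value > α = 0.1, we fail to reject H₀.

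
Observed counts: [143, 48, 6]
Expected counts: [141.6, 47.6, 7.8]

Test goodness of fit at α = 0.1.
Chi-square goodness of fit test:
H₀: observed counts match expected distribution
H₁: observed counts differ from expected distribution
df = k - 1 = 2
χ² = Σ(O - E)²/E
   = (143 - 141.6)²/141.6 + (48 - 47.6)²/47.6 + (6 - 7.8)²/7.8
   = 0.014 + 0.003 + 0.415
   = 0.43
p-value = 0.8055

Since p-value > α = 0.1, we fail to reject H₀.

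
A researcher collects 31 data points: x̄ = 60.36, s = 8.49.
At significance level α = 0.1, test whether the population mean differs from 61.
One-sample t-test:
H₀: μ = 61
H₁: μ ≠ 61
df = n - 1 = 30
t = (x̄ - μ₀) / (s/√n) = (60.36 - 61) / (8.49/√31) = -0.420
p-value = 0.6777

Since p-value > α = 0.1, we fail to reject H₀.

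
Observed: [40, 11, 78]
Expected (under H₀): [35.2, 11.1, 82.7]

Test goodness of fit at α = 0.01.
Chi-square goodness of fit test:
H₀: observed counts match expected distribution
H₁: observed counts differ from expected distribution
df = k - 1 = 2
χ² = Σ(O - E)²/E
   = (40 - 35.2)²/35.2 + (11 - 11.1)²/11.1 + (78 - 82.7)²/82.7
   = 0.655 + 0.001 + 0.267
   = 0.92
p-value = 0.6305

Since p-value > α = 0.01, we fail to reject H₀.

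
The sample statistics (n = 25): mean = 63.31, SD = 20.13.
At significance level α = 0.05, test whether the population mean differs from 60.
One-sample t-test:
H₀: μ = 60
H₁: μ ≠ 60
df = n - 1 = 24
t = (x̄ - μ₀) / (s/√n) = (63.31 - 60) / (20.13/√25) = 0.822
p-value = 0.4191

Since p-value > α = 0.05, we fail to reject H₀.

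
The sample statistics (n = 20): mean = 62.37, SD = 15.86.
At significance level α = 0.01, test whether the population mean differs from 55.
One-sample t-test:
H₀: μ = 55
H₁: μ ≠ 55
df = n - 1 = 19
t = (x̄ - μ₀) / (s/√n) = (62.37 - 55) / (15.86/√20) = 2.078
p-value = 0.0515

Since p-value > α = 0.01, we fail to reject H₀.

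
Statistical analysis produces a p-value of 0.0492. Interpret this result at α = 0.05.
Since p = 0.0492 < α = 0.05, reject H₀.
There is sufficient evidence to reject the null hypothesis; the result is statistically significant at the 0.05 level.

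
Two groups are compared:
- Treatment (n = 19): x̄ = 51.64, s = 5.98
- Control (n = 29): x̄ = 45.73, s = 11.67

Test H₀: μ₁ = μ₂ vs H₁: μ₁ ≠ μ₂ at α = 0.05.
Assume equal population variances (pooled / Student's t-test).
Student's two-sample t-test (equal variances):
H₀: μ₁ = μ₂
H₁: μ₁ ≠ μ₂
df = n₁ + n₂ - 2 = 46
Pooled variance s_p² = [(n₁-1)s₁² + (n₂-1)s₂²] / (n₁ + n₂ - 2) = [(18)(5.98²) + (28)(11.67²)] / 46 = 96.8908
SE = √(s_p²(1/n₁ + 1/n₂)) = √(96.8908 × (1/19 + 1/29)) = 2.9053
t = (x̄₁ - x̄₂) / SE = (51.64 - 45.73) / 2.9053 = 5.91 / 2.9053 = 2.034
p-value = 0.0477

Since p-value < α = 0.05, we reject H₀.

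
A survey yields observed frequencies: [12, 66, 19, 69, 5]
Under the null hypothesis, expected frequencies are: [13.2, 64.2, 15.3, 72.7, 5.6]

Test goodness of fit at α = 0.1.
Chi-square goodness of fit test:
H₀: observed counts match expected distribution
H₁: observed counts differ from expected distribution
df = k - 1 = 4
χ² = Σ(O - E)²/E
   = (12 - 13.2)²/13.2 + (66 - 64.2)²/64.2 + (19 - 15.3)²/15.3 + (69 - 72.7)²/72.7 + (5 - 5.6)²/5.6
   = 0.109 + 0.050 + 0.895 + 0.188 + 0.064
   = 1.31
p-value = 0.8602

Since p-value > α = 0.1, we fail to reject H₀.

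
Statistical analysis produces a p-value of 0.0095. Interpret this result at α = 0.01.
Since p = 0.0095 < α = 0.01, reject H₀.
There is sufficient evidence to reject the null hypothesis; the result is statistically significant at the 0.01 level.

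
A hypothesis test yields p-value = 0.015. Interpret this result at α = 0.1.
Since p = 0.015 < α = 0.1, reject H₀.
There is sufficient evidence to reject the null hypothesis; the result is statistically significant at the 0.1 level.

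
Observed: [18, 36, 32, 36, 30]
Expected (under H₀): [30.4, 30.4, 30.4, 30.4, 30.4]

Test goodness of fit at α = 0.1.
Chi-square goodness of fit test:
H₀: observed counts match expected distribution
H₁: observed counts differ from expected distribution
df = k - 1 = 4
χ² = Σ(O - E)²/E
   = (18 - 30.4)²/30.4 + (36 - 30.4)²/30.4 + (32 - 30.4)²/30.4 + (36 - 30.4)²/30.4 + (30 - 30.4)²/30.4
   = 5.058 + 1.032 + 0.084 + 1.032 + 0.005
   = 7.21
p-value = 0.1252

Since p-value > α = 0.1, we fail to reject H₀.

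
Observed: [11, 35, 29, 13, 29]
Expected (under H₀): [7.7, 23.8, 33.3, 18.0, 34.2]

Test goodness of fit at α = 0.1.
Chi-square goodness of fit test:
H₀: observed counts match expected distribution
H₁: observed counts differ from expected distribution
df = k - 1 = 4
χ² = Σ(O - E)²/E
   = (11 - 7.7)²/7.7 + (35 - 23.8)²/23.8 + (29 - 33.3)²/33.3 + (13 - 18.0)²/18.0 + (29 - 34.2)²/34.2
   = 1.414 + 5.271 + 0.555 + 1.389 + 0.791
   = 9.42
p-value = 0.0514

Since p-value < α = 0.1, we reject H₀.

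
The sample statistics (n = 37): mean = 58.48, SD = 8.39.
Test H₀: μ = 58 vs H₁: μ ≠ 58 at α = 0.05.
One-sample t-test:
H₀: μ = 58
H₁: μ ≠ 58
df = n - 1 = 36
t = (x̄ - μ₀) / (s/√n) = (58.48 - 58) / (8.39/√37) = 0.348
p-value = 0.7299

Since p-value > α = 0.05, we fail to reject H₀.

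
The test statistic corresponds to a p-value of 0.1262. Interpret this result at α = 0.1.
Since p = 0.1262 > α = 0.1, fail to reject H₀.
There is insufficient evidence to reject the null hypothesis; the result is not statistically significant at the 0.1 level.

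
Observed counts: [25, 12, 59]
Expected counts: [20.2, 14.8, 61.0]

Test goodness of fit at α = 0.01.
Chi-square goodness of fit test:
H₀: observed counts match expected distribution
H₁: observed counts differ from expected distribution
df = k - 1 = 2
χ² = Σ(O - E)²/E
   = (25 - 20.2)²/20.2 + (12 - 14.8)²/14.8 + (59 - 61.0)²/61.0
   = 1.141 + 0.530 + 0.066
   = 1.74
p-value = 0.4198

Since p-value > α = 0.01, we fail to reject H₀.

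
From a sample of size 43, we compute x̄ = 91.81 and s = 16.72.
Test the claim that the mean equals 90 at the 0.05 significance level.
One-sample t-test:
H₀: μ = 90
H₁: μ ≠ 90
df = n - 1 = 42
t = (x̄ - μ₀) / (s/√n) = (91.81 - 90) / (16.72/√43) = 0.710
p-value = 0.4817

Since p-value > α = 0.05, we fail to reject H₀.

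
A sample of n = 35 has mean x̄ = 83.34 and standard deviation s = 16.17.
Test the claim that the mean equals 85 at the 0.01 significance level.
One-sample t-test:
H₀: μ = 85
H₁: μ ≠ 85
df = n - 1 = 34
t = (x̄ - μ₀) / (s/√n) = (83.34 - 85) / (16.17/√35) = -0.607
p-value = 0.5477

Since p-value > α = 0.01, we fail to reject H₀.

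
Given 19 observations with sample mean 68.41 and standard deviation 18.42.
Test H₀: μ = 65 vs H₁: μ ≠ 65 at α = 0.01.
One-sample t-test:
H₀: μ = 65
H₁: μ ≠ 65
df = n - 1 = 18
t = (x̄ - μ₀) / (s/√n) = (68.41 - 65) / (18.42/√19) = 0.807
p-value = 0.4302

Since p-value > α = 0.01, we fail to reject H₀.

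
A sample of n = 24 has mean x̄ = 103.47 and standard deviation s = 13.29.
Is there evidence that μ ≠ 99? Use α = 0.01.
One-sample t-test:
H₀: μ = 99
H₁: μ ≠ 99
df = n - 1 = 23
t = (x̄ - μ₀) / (s/√n) = (103.47 - 99) / (13.29/√24) = 1.648
p-value = 0.1130

Since p-value > α = 0.01, we fail to reject H₀.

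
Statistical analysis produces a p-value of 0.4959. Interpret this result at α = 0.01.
Since p = 0.4959 > α = 0.01, fail to reject H₀.
There is insufficient evidence to reject the null hypothesis; the result is not statistically significant at the 0.01 level.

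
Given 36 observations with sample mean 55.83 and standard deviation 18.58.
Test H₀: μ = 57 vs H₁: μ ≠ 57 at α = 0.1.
One-sample t-test:
H₀: μ = 57
H₁: μ ≠ 57
df = n - 1 = 35
t = (x̄ - μ₀) / (s/√n) = (55.83 - 57) / (18.58/√36) = -0.378
p-value = 0.7078

Since p-value > α = 0.1, we fail to reject H₀.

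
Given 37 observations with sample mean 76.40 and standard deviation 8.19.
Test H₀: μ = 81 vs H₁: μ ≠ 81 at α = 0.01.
One-sample t-test:
H₀: μ = 81
H₁: μ ≠ 81
df = n - 1 = 36
t = (x̄ - μ₀) / (s/√n) = (76.40 - 81) / (8.19/√37) = -3.416
p-value = 0.0016

Since p-value < α = 0.01, we reject H₀.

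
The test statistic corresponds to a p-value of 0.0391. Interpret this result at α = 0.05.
Since p = 0.0391 < α = 0.05, reject H₀.
There is sufficient evidence to reject the null hypothesis; the result is statistically significant at the 0.05 level.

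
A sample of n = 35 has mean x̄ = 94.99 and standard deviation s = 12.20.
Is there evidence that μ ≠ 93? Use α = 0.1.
One-sample t-test:
H₀: μ = 93
H₁: μ ≠ 93
df = n - 1 = 34
t = (x̄ - μ₀) / (s/√n) = (94.99 - 93) / (12.20/√35) = 0.965
p-value = 0.3414

Since p-value > α = 0.1, we fail to reject H₀.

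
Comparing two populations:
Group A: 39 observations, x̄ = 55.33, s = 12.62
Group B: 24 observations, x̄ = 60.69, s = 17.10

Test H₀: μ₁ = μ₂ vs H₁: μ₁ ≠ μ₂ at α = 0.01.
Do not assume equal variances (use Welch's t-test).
Welch's two-sample t-test:
H₀: μ₁ = μ₂
H₁: μ₁ ≠ μ₂
s₁²/n₁ = 12.62²/39 = 4.0837,  s₂²/n₂ = 17.10²/24 = 12.1838
SE = √(s₁²/n₁ + s₂²/n₂) = √(4.0837 + 12.1838) = 4.0333
df (Welch-Satterthwaite) = (s₁²/n₁ + s₂²/n₂)² / [(s₁²/n₁)²/(n₁-1) + (s₂²/n₂)²/(n₂-1)] ≈ 38.39
t = (x̄₁ - x̄₂) / SE = (55.33 - 60.69) / 4.0333 = -5.36 / 4.0333 = -1.329
p-value = 0.1917

Since p-value > α = 0.01, we fail to reject H₀.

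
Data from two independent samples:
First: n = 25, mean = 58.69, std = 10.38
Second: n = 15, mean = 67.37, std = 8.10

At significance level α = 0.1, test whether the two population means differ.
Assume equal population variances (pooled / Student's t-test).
Student's two-sample t-test (equal variances):
H₀: μ₁ = μ₂
H₁: μ₁ ≠ μ₂
df = n₁ + n₂ - 2 = 38
Pooled variance s_p² = [(n₁-1)s₁² + (n₂-1)s₂²] / (n₁ + n₂ - 2) = [(24)(10.38²) + (14)(8.10²)] / 38 = 92.2212
SE = √(s_p²(1/n₁ + 1/n₂)) = √(92.2212 × (1/25 + 1/15)) = 3.1364
t = (x̄₁ - x̄₂) / SE = (58.69 - 67.37) / 3.1364 = -8.68 / 3.1364 = -2.768
p-value = 0.0087

Since p-value < α = 0.1, we reject H₀.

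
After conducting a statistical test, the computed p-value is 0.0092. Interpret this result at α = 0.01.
Since p = 0.0092 < α = 0.01, reject H₀.
There is sufficient evidence to reject the null hypothesis; the result is statistically significant at the 0.01 level.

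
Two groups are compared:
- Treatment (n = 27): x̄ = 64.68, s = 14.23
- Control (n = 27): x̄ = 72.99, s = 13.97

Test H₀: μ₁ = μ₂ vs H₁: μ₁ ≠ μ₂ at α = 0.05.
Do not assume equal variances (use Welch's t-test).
Welch's two-sample t-test:
H₀: μ₁ = μ₂
H₁: μ₁ ≠ μ₂
s₁²/n₁ = 14.23²/27 = 7.4997,  s₂²/n₂ = 13.97²/27 = 7.2282
SE = √(s₁²/n₁ + s₂²/n₂) = √(7.4997 + 7.2282) = 3.8377
df (Welch-Satterthwaite) = (s₁²/n₁ + s₂²/n₂)² / [(s₁²/n₁)²/(n₁-1) + (s₂²/n₂)²/(n₂-1)] ≈ 51.98
t = (x̄₁ - x̄₂) / SE = (64.68 - 72.99) / 3.8377 = -8.31 / 3.8377 = -2.165
p-value = 0.0350

Since p-value < α = 0.05, we reject H₀.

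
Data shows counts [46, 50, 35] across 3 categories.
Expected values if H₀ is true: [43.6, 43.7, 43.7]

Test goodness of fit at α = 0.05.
Chi-square goodness of fit test:
H₀: observed counts match expected distribution
H₁: observed counts differ from expected distribution
df = k - 1 = 2
χ² = Σ(O - E)²/E
   = (46 - 43.6)²/43.6 + (50 - 43.7)²/43.7 + (35 - 43.7)²/43.7
   = 0.132 + 0.908 + 1.732
   = 2.77
p-value = 0.2500

Since p-value > α = 0.05, we fail to reject H₀.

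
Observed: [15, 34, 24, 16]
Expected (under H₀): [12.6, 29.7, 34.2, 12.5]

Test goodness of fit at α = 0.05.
Chi-square goodness of fit test:
H₀: observed counts match expected distribution
H₁: observed counts differ from expected distribution
df = k - 1 = 3
χ² = Σ(O - E)²/E
   = (15 - 12.6)²/12.6 + (34 - 29.7)²/29.7 + (24 - 34.2)²/34.2 + (16 - 12.5)²/12.5
   = 0.457 + 0.623 + 3.042 + 0.980
   = 5.10
p-value = 0.1645

Since p-value > α = 0.05, we fail to reject H₀.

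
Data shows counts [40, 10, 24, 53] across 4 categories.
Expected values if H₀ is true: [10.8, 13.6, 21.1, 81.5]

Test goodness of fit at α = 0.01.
Chi-square goodness of fit test:
H₀: observed counts match expected distribution
H₁: observed counts differ from expected distribution
df = k - 1 = 3
χ² = Σ(O - E)²/E
   = (40 - 10.8)²/10.8 + (10 - 13.6)²/13.6 + (24 - 21.1)²/21.1 + (53 - 81.5)²/81.5
   = 78.948 + 0.953 + 0.399 + 9.966
   = 90.27
p-value < 0.0001

Since p-value < α = 0.01, we reject H₀.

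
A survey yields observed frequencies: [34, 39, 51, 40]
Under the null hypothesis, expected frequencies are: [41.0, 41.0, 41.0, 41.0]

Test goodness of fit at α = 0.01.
Chi-square goodness of fit test:
H₀: observed counts match expected distribution
H₁: observed counts differ from expected distribution
df = k - 1 = 3
χ² = Σ(O - E)²/E
   = (34 - 41.0)²/41.0 + (39 - 41.0)²/41.0 + (51 - 41.0)²/41.0 + (40 - 41.0)²/41.0
   = 1.195 + 0.098 + 2.439 + 0.024
   = 3.76
p-value = 0.2890

Since p-value > α = 0.01, we fail to reject H₀.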